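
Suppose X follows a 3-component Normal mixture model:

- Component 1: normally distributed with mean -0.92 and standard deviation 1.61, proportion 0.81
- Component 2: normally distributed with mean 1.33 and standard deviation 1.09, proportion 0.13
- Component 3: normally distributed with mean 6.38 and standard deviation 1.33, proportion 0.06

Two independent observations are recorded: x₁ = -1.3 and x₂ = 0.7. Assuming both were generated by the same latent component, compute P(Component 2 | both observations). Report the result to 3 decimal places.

Posterior ∝ prior × likelihood, so P(k | x) ∝ π_k f_k(x); normalise over all components.
Since both observations come from the same component, the likelihood for component k is f_k(x₁)·f_k(x₂).
  f_1 = [0.240984] × [0.149359] = 0.035993
  f_2 = [0.0199201] × [0.309701] = 0.00616929
  f_3 = [1.72376e-08] × [3.28533e-05] = 5.66312e-13
Weight by the priors:
  π_1·f_1 = 0.81 × 0.035993 = 0.0291544
  π_2·f_2 = 0.13 × 0.00616929 = 0.000802007
  π_3·f_3 = 0.06 × 5.66312e-13 = 3.39787e-14
Marginal: 0.0291544 + 0.000802007 + 3.39787e-14 = 0.0299564
Responsibility of Component 2: 0.000802007 / 0.0299564 ≈ 0.027

0.027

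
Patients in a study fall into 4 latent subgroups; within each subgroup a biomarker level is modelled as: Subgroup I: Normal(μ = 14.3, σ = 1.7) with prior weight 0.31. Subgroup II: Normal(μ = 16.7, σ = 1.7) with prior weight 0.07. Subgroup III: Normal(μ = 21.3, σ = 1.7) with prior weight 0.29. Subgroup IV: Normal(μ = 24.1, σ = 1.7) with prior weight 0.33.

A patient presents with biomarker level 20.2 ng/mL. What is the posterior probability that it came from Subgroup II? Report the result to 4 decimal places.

P(component k | x) = w_k·f_k(x) / marginal(x), where marginal(x) = Σ_j w_j·f_j(x).
Normal densities:
  f_I = (1/(1.7·√(2π)))·exp(−(20.2−14.3)²/(2·1.7²)) = 0.234672·exp(-6.02249) = 0.000568757
  f_II = (1/(1.7·√(2π)))·exp(−(20.2−16.7)²/(2·1.7²)) = 0.234672·exp(-2.11938) = 0.0281856
  f_III = (1/(1.7·√(2π)))·exp(−(20.2−21.3)²/(2·1.7²)) = 0.234672·exp(-0.20934) = 0.190346
  f_IV = (1/(1.7·√(2π)))·exp(−(20.2−24.1)²/(2·1.7²)) = 0.234672·exp(-2.63149) = 0.0168896
Unnormalised posteriors:
  w_I·f_I = 0.31 × 0.000568757 = 0.000176315
  w_II·f_II = 0.07 × 0.0281856 = 0.00197299
  w_III·f_III = 0.29 × 0.190346 = 0.0552005
  w_IV·f_IV = 0.33 × 0.0168896 = 0.00557358
Denominator: 0.000176315 + 0.00197299 + 0.0552005 + 0.00557358 = 0.0629234
P(Subgroup II | 20.2 ng/mL) = 0.00197299 / 0.0629234 ≈ 0.0314

0.0314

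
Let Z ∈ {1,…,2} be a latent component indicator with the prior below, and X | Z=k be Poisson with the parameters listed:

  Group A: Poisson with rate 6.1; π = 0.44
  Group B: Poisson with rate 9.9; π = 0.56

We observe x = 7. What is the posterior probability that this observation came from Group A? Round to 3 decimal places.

By Bayes' theorem, P(k | x) = π_k f_k(x) / Σ_j π_j f_j(x).
Component likelihoods at x = 7:
  p_A = 0.139856
  p_B = 0.0927898
Weight by the priors:
  π_A·p_A = 0.44 × 0.139856 = 0.0615368
  π_B·p_B = 0.56 × 0.0927898 = 0.0519623
Normaliser: 0.0615368 + 0.0519623 = 0.113499
P(Group A | x) = 0.0615368 / 0.113499 ≈ 0.542

0.542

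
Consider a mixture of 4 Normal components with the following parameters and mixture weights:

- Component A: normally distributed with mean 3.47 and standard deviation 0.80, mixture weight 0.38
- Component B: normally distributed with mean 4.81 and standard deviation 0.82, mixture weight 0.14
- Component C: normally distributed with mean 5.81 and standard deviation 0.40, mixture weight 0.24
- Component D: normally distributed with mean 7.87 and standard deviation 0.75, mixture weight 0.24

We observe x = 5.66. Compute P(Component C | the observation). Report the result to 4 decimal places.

0.8293

By Bayes' theorem, P(k | x) = w_k f_k(x) / Σ_j w_j f_j(x).
Evaluate each component's likelihood at the observed value:
  f_A = 0.0117636
  f_B = 0.284295
  f_C = 0.929638
  f_D = 0.00692457
Prior × likelihood for each component:
  w_A·f_A = 0.38 × 0.0117636 = 0.00447016
  w_B·f_B = 0.14 × 0.284295 = 0.0398013
  w_C·f_C = 0.24 × 0.929638 = 0.223113
  w_D·f_D = 0.24 × 0.00692457 = 0.0016619
Marginal: 0.00447016 + 0.0398013 + 0.223113 + 0.0016619 = 0.269046
So the posterior for Component C is 0.223113 / 0.269046 ≈ 0.8293.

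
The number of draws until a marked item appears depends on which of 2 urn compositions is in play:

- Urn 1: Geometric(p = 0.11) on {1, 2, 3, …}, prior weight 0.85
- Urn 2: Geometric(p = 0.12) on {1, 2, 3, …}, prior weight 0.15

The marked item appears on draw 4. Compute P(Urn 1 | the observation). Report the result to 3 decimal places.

By Bayes' theorem, P(k | x) = P(Z=k) f_k(x) / Σ_j P(Z=j) f_j(x).
Evaluate each component's likelihood at the observed value:
  L_1 = 0.0775466
  L_2 = 0.0817766
Unnormalised posteriors:
  P(Z=1)·L_1 = 0.85 × 0.0775466 = 0.0659146
  P(Z=2)·L_2 = 0.15 × 0.0817766 = 0.0122665
Marginal: 0.0659146 + 0.0122665 = 0.0781811
Responsibility of Urn 1: 0.0659146 / 0.0781811 ≈ 0.843

0.843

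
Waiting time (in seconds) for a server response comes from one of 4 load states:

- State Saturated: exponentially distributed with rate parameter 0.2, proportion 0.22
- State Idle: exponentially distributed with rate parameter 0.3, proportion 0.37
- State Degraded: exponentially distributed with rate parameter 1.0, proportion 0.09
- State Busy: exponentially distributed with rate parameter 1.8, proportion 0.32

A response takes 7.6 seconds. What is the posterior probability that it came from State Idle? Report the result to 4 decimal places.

0.5401

Posterior ∝ prior × likelihood, so P(k | x) ∝ π_k f_k(x); normalise over all components.
Exponential densities:
  L_Saturated = 0.2·e^(−0.2·7.6) = 0.2·e^(−1.5200) = 0.0437424
  L_Idle = 0.3·e^(−0.3·7.6) = 0.3·e^(−2.2800) = 0.0306853
  L_Degraded = 1.0·e^(−1.0·7.6) = 1.0·e^(−7.6000) = 0.000500451
  L_Busy = 1.8·e^(−1.8·7.6) = 1.8·e^(−13.6800) = 2.06122e-06
Unnormalised posteriors:
  π_Saturated·L_Saturated = 0.22 × 0.0437424 = 0.00962332
  π_Idle·L_Idle = 0.37 × 0.0306853 = 0.0113535
  π_Degraded·L_Degraded = 0.09 × 0.000500451 = 4.50406e-05
  π_Busy·L_Busy = 0.32 × 2.06122e-06 = 6.5959e-07
Sum: 0.00962332 + 0.0113535 + 4.50406e-05 + 6.5959e-07 = 0.0210226
P(State Idle | x) ≈ 0.5401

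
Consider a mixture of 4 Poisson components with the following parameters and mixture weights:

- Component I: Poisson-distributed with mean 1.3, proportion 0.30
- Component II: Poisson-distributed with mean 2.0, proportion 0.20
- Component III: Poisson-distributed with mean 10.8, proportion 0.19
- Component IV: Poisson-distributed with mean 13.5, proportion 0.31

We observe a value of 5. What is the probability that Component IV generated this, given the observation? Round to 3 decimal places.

Posterior ∝ prior × likelihood, so P(k | x) ∝ π_k f_k(x); normalise over all components.
Evaluate each component's likelihood at the observed value:
  L_I = 0.00843243
  L_II = 0.0360894
  L_III = 0.024978
  L_IV = 0.00512286
Weight by the priors:
  π_I·L_I = 0.30 × 0.00843243 = 0.00252973
  π_II·L_II = 0.20 × 0.0360894 = 0.00721788
  π_III·L_III = 0.19 × 0.024978 = 0.00474581
  π_IV·L_IV = 0.31 × 0.00512286 = 0.00158809
Sum: 0.00252973 + 0.00721788 + 0.00474581 + 0.00158809 = 0.0160815
So the posterior for Component IV is 0.00158809 / 0.0160815 ≈ 0.099.

0.099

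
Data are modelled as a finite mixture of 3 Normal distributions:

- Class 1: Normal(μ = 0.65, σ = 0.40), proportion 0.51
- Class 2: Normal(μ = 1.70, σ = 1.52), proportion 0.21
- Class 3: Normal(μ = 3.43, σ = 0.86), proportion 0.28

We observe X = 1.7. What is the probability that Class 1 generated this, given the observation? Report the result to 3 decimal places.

Posterior ∝ prior × likelihood, so P(k | x) ∝ P(Z=k) f_k(x); normalise over all components.
Evaluate each component's likelihood at the observed value:
  p_1 = (1/(0.40·√(2π)))·exp(−(1.7−0.65)²/(2·0.40²)) = 0.997356·exp(-3.44531) = 0.0318105
  p_2 = (1/(1.52·√(2π)))·exp(−(1.7−1.70)²/(2·1.52²)) = 0.262462·exp(-0.00000) = 0.262462
  p_3 = (1/(0.86·√(2π)))·exp(−(1.7−3.43)²/(2·0.86²)) = 0.463886·exp(-2.02332) = 0.0613329
Prior × likelihood for each component:
  P(Z=1)·p_1 = 0.51 × 0.0318105 = 0.0162233
  P(Z=2)·p_2 = 0.21 × 0.262462 = 0.055117
  P(Z=3)·p_3 = 0.28 × 0.0613329 = 0.0171732
Sum: 0.0162233 + 0.055117 + 0.0171732 = 0.0885136
So the posterior for Class 1 is 0.0162233 / 0.0885136 ≈ 0.183.

0.183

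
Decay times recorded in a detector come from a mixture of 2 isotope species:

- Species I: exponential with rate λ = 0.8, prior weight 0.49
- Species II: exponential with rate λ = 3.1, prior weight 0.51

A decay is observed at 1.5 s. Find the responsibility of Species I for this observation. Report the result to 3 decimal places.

0.886

Apply Bayes' rule: the posterior for each component is proportional to its prior times its likelihood at x.
Evaluate each component's likelihood at the observed value:
  L_I = 0.240955
  L_II = 0.029641
Prior × likelihood for each component:
  π_I·L_I = 0.49 × 0.240955 = 0.118068
  π_II·L_II = 0.51 × 0.029641 = 0.0151169
Sum: 0.118068 + 0.0151169 = 0.133185
Responsibility of Species I: 0.118068 / 0.133185 ≈ 0.886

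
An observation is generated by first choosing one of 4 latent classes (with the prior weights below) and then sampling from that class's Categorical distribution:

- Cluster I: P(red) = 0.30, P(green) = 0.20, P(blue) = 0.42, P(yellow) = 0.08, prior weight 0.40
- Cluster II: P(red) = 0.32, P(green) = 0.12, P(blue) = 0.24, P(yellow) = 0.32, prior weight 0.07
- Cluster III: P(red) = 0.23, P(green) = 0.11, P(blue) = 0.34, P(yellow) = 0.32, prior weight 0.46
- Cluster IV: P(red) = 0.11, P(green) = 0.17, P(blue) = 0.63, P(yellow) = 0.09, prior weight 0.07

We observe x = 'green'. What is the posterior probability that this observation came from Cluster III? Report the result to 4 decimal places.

P(component k | x) = P(Z=k)·f_k(x) / marginal(x), where marginal(x) = Σ_j P(Z=j)·f_j(x).
Evaluate each component's likelihood at the observed value:
  L_I = 0.2
  L_II = 0.12
  L_III = 0.11
  L_IV = 0.17
Weight by the priors:
  P(Z=I)·L_I = 0.40 × 0.2 = 0.08
  P(Z=II)·L_II = 0.07 × 0.12 = 0.0084
  P(Z=III)·L_III = 0.46 × 0.11 = 0.0506
  P(Z=IV)·L_IV = 0.07 × 0.17 = 0.0119
Normaliser: 0.08 + 0.0084 + 0.0506 + 0.0119 = 0.1509
P(Cluster III | x) ≈ 0.3353

0.3353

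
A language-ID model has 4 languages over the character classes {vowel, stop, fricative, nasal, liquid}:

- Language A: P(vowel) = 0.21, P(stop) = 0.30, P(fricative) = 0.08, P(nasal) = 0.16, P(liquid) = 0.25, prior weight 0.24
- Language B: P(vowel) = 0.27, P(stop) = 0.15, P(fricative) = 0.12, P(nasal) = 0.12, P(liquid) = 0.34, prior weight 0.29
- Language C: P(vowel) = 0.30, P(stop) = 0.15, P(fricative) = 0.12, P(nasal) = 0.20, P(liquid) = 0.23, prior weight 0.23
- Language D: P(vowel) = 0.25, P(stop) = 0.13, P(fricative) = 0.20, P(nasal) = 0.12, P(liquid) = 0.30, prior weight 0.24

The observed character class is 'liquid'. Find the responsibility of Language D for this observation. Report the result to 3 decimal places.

0.254

Apply Bayes' rule: the posterior for each component is proportional to its prior times its likelihood at x.
Categorical probabilities:
  L_A = 0.25
  L_B = 0.34
  L_C = 0.23
  L_D = 0.3
Weight by the priors:
  π_A·L_A = 0.24 × 0.25 = 0.06
  π_B·L_B = 0.29 × 0.34 = 0.0986
  π_C·L_C = 0.23 × 0.23 = 0.0529
  π_D·L_D = 0.24 × 0.3 = 0.072
Marginal: 0.06 + 0.0986 + 0.0529 + 0.072 = 0.2835
Responsibility of Language D: 0.072 / 0.2835 ≈ 0.254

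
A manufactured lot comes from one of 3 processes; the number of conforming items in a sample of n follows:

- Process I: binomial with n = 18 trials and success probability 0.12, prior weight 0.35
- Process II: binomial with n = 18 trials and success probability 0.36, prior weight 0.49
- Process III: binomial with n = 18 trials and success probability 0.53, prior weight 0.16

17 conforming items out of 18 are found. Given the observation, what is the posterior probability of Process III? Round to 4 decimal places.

0.9942

Posterior ∝ prior × likelihood, so P(k | x) ∝ π_k f_k(x); normalise over all components.
Binomial probabilities:
  f_I = 3.51428e-15
  f_II = 3.30062e-07
  f_III = 0.000173804
Weight by the priors:
  π_I·f_I = 0.35 × 3.51428e-15 = 1.23e-15
  π_II·f_II = 0.49 × 3.30062e-07 = 1.6173e-07
  π_III·f_III = 0.16 × 0.000173804 = 2.78087e-05
Normaliser: 1.23e-15 + 1.6173e-07 + 2.78087e-05 = 2.79704e-05
P(Process III | 17 conforming items out of 18) = 2.78087e-05 / 2.79704e-05 ≈ 0.9942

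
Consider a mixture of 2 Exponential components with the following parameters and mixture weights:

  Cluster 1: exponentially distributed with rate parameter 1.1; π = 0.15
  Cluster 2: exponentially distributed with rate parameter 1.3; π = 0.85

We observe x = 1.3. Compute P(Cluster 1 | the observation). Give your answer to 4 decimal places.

0.1622

By Bayes' theorem, P(k | x) = P(Z=k) f_k(x) / Σ_j P(Z=j) f_j(x).
Component likelihoods at x = 1.3:
  p_1 = 1.1·e^(−1.1·1.3) = 1.1·e^(−1.4300) = 0.26324
  p_2 = 1.3·e^(−1.3·1.3) = 1.3·e^(−1.6900) = 0.239875
Weight by the priors:
  P(Z=1)·p_1 = 0.15 × 0.26324 = 0.039486
  P(Z=2)·p_2 = 0.85 × 0.239875 = 0.203894
Normaliser: 0.039486 + 0.203894 = 0.24338
So the posterior for Cluster 1 is 0.039486 / 0.24338 ≈ 0.1622.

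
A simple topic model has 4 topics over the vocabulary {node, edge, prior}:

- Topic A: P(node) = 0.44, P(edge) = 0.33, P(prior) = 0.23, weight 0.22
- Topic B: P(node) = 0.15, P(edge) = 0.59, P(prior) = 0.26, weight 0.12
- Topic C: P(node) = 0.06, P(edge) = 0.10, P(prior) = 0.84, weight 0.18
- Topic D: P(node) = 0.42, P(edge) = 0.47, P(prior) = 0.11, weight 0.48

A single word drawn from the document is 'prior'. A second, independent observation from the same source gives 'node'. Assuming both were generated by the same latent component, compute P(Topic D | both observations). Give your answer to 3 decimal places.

0.381

Posterior ∝ prior × likelihood, so P(k | x) ∝ P(Z=k) f_k(x); normalise over all components.
Since both observations come from the same component, the likelihood for component k is f_k(x₁)·f_k(x₂).
  L_A = [0.23] × [0.44] = 0.1012
  L_B = [0.26] × [0.15] = 0.039
  L_C = [0.84] × [0.06] = 0.0504
  L_D = [0.11] × [0.42] = 0.0462
Unnormalised posteriors:
  P(Z=A)·L_A = 0.22 × 0.1012 = 0.022264
  P(Z=B)·L_B = 0.12 × 0.039 = 0.00468
  P(Z=C)·L_C = 0.18 × 0.0504 = 0.009072
  P(Z=D)·L_D = 0.48 × 0.0462 = 0.022176
Denominator: 0.022264 + 0.00468 + 0.009072 + 0.022176 = 0.058192
So the posterior for Topic D is 0.022176 / 0.058192 ≈ 0.381.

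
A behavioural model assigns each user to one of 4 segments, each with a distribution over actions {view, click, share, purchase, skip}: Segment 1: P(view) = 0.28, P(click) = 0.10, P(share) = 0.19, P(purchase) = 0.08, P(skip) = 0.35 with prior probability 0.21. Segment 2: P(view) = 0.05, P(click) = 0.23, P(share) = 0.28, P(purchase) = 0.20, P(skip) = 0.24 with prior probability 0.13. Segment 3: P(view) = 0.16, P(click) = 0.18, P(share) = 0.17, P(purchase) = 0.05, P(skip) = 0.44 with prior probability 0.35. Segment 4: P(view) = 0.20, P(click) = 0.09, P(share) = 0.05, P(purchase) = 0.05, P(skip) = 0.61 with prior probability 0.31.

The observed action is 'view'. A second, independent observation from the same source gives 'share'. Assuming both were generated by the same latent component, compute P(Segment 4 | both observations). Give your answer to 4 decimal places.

0.1210

Apply Bayes' rule: the posterior for each component is proportional to its prior times its likelihood at x.
Since both observations come from the same component, the likelihood for component k is f_k(x₁)·f_k(x₂).
  p_1 = [P(view | comp) = 0.28] × [0.19] = 0.0532
  p_2 = [P(view | comp) = 0.05] × [0.28] = 0.014
  p_3 = [P(view | comp) = 0.16] × [0.17] = 0.0272
  p_4 = [P(view | comp) = 0.20] × [0.05] = 0.01
Prior × likelihood for each component:
  π_1·p_1 = 0.21 × 0.0532 = 0.011172
  π_2·p_2 = 0.13 × 0.014 = 0.00182
  π_3·p_3 = 0.35 × 0.0272 = 0.00952
  π_4·p_4 = 0.31 × 0.01 = 0.0031
Normaliser: 0.011172 + 0.00182 + 0.00952 + 0.0031 = 0.025612
So the posterior for Segment 4 is 0.0031 / 0.025612 ≈ 0.1210.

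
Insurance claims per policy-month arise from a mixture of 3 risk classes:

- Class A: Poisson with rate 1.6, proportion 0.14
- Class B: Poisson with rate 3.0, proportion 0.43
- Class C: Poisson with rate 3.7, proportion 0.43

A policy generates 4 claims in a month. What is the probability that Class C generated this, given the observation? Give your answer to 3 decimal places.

0.509

By Bayes' theorem, P(k | x) = π_k f_k(x) / Σ_j π_j f_j(x).
Evaluate each component's likelihood at the observed value:
  p_A = e^(−1.6)·1.6^4/4! = 0.0551312
  p_B = e^(−3.0)·3.0^4/4! = 0.168031
  p_C = e^(−3.7)·3.7^4/4! = 0.193066
Prior × likelihood for each component:
  π_A·p_A = 0.14 × 0.0551312 = 0.00771837
  π_B·p_B = 0.43 × 0.168031 = 0.0722535
  π_C·p_C = 0.43 × 0.193066 = 0.0830184
Sum: 0.00771837 + 0.0722535 + 0.0830184 = 0.16299
P(Class C | data) ≈ 0.509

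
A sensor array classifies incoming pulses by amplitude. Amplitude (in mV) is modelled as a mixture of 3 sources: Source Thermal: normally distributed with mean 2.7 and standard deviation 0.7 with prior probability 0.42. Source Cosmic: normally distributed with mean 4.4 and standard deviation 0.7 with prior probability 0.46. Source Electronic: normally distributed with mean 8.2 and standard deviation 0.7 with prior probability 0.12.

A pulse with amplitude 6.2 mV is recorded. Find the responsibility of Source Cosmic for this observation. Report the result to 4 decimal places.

0.8927

P(component k | x) = w_k·f_k(x) / marginal(x), where marginal(x) = Σ_j w_j·f_j(x).
Component likelihoods at x = 6.2 mV:
  L_Thermal = 2.12389e-06
  L_Cosmic = 0.0208921
  L_Electronic = 0.00962014
Weight by the priors:
  w_Thermal·L_Thermal = 0.42 × 2.12389e-06 = 8.92032e-07
  w_Cosmic·L_Cosmic = 0.46 × 0.0208921 = 0.00961035
  w_Electronic·L_Electronic = 0.12 × 0.00962014 = 0.00115442
Denominator: 8.92032e-07 + 0.00961035 + 0.00115442 = 0.0107657
P(Source Cosmic | 6.2 mV) ≈ 0.8927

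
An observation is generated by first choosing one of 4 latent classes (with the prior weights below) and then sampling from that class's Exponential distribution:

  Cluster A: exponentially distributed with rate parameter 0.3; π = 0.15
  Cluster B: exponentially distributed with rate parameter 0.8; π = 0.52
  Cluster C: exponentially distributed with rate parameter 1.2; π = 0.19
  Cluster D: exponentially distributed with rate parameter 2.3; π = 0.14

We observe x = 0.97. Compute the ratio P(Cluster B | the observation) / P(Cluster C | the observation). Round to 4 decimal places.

2.6895

Only the two components matter; the odds are (P(Z=i) f_i(x)) / (P(Z=j) f_j(x)).
Component likelihoods at x = 0.97:
  L_A = 0.3·e^(−0.3·0.97) = 0.3·e^(−0.2910) = 0.224255
  L_B = 0.8·e^(−0.8·0.97) = 0.8·e^(−0.7760) = 0.368195
  L_C = 1.2·e^(−1.2·0.97) = 1.2·e^(−1.1640) = 0.374682
  L_D = 2.3·e^(−2.3·0.97) = 2.3·e^(−2.2310) = 0.247068
Odds = (0.52/0.19) × (0.368195/0.374682) = 2.73684 × 0.982687 ≈ 2.6895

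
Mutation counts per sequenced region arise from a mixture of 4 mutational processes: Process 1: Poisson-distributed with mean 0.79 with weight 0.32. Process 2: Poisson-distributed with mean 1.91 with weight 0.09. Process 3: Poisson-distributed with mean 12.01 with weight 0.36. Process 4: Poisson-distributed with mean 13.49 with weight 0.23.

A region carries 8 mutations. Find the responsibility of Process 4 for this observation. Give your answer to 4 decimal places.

Posterior ∝ prior × likelihood, so P(k | x) ∝ π_k f_k(x); normalise over all components.
Component likelihoods at x = 8 mutations:
  f_1 = 1.70767e-06
  f_2 = 0.000650495
  f_3 = 0.0653051
  f_4 = 0.0376654
Multiply by the mixture weights:
  π_1·f_1 = 0.32 × 1.70767e-06 = 5.46454e-07
  π_2·f_2 = 0.09 × 0.000650495 = 5.85445e-05
  π_3·f_3 = 0.36 × 0.0653051 = 0.0235098
  π_4·f_4 = 0.23 × 0.0376654 = 0.00866304
Marginal: 5.46454e-07 + 5.85445e-05 + 0.0235098 + 0.00866304 = 0.032232
P(Process 4 | data) = 0.00866304 / 0.032232 ≈ 0.2688

0.2688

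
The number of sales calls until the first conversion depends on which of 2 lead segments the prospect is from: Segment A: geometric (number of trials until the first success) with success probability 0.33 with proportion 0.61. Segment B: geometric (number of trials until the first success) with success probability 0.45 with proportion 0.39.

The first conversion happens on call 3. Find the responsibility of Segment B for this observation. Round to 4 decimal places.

P(component k | x) = w_k·f_k(x) / marginal(x), where marginal(x) = Σ_j w_j·f_j(x).
Evaluate each component's likelihood at the observed value:
  f_A = 0.33·(1−0.33)^2 = 0.33·0.4489 = 0.148137
  f_B = 0.45·(1−0.45)^2 = 0.45·0.3025 = 0.136125
Unnormalised posteriors:
  w_A·f_A = 0.61 × 0.148137 = 0.0903636
  w_B·f_B = 0.39 × 0.136125 = 0.0530888
Sum: 0.0903636 + 0.0530888 = 0.143452
P(Segment B | the observation) ≈ 0.3701

0.3701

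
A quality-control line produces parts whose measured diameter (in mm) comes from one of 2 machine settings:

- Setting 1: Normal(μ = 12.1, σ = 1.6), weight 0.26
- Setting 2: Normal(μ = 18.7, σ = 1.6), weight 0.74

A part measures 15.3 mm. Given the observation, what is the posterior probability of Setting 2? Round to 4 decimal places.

0.6874

P(component k | x) = w_k·f_k(x) / marginal(x), where marginal(x) = Σ_j w_j·f_j(x).
Evaluate each component's likelihood at the observed value:
  L_1 = (1/(1.6·√(2π)))·exp(−(15.3−12.1)²/(2·1.6²)) = 0.249339·exp(-2.00000) = 0.0337444
  L_2 = (1/(1.6·√(2π)))·exp(−(15.3−18.7)²/(2·1.6²)) = 0.249339·exp(-2.25781) = 0.0260756
Unnormalised posteriors:
  w_1·L_1 = 0.26 × 0.0337444 = 0.00877353
  w_2·L_2 = 0.74 × 0.0260756 = 0.019296
Evidence: 0.00877353 + 0.019296 = 0.0280695
So the posterior for Setting 2 is 0.019296 / 0.0280695 ≈ 0.6874.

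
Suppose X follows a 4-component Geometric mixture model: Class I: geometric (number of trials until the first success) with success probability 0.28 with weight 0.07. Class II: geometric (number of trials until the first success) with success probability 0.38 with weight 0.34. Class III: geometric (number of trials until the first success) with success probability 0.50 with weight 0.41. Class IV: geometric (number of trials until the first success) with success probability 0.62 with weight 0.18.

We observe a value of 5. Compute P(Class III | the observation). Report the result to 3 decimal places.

The responsibility of component k is π_k f_k(x) divided by Σ_j π_j f_j(x).
Component likelihoods at x = 5:
  L_I = 0.0752468
  L_II = 0.0561501
  L_III = 0.03125
  L_IV = 0.0129278
Weight by the priors:
  π_I·L_I = 0.07 × 0.0752468 = 0.00526728
  π_II·L_II = 0.34 × 0.0561501 = 0.019091
  π_III·L_III = 0.41 × 0.03125 = 0.0128125
  π_IV·L_IV = 0.18 × 0.0129278 = 0.00232701
Sum: 0.00526728 + 0.019091 + 0.0128125 + 0.00232701 = 0.0394978
Responsibility of Class III: 0.0128125 / 0.0394978 ≈ 0.324

0.324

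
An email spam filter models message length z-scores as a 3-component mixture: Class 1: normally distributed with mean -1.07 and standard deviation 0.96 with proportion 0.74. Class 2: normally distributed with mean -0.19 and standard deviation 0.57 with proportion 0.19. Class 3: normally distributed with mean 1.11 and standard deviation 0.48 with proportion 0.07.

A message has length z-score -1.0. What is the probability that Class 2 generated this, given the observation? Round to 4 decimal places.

P(component k | x) = π_k·f_k(x) / marginal(x), where marginal(x) = Σ_j π_j·f_j(x).
Evaluate each component's likelihood at the observed value:
  f_1 = 0.414462
  f_2 = 0.254994
  f_3 = 5.29245e-05
Weight by the priors:
  π_1·f_1 = 0.74 × 0.414462 = 0.306702
  π_2·f_2 = 0.19 × 0.254994 = 0.0484489
  π_3·f_3 = 0.07 × 5.29245e-05 = 3.70471e-06
Evidence: 0.306702 + 0.0484489 + 3.70471e-06 = 0.355154
P(Class 2 | data) = 0.0484489 / 0.355154 ≈ 0.1364

0.1364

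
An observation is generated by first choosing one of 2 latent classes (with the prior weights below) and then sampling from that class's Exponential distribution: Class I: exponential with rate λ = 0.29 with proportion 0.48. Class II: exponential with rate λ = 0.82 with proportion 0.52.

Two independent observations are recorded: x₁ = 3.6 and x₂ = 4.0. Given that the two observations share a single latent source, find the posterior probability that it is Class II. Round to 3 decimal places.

P(component k | x) = P(Z=k)·f_k(x) / marginal(x), where marginal(x) = Σ_j P(Z=j)·f_j(x).
Since both observations come from the same component, the likelihood for component k is f_k(x₁)·f_k(x₂).
  f_I = [0.102093] × [0.090911] = 0.00928135
  f_II = [0.0428328] × [0.0308552] = 0.00132161
Weight by the priors:
  P(Z=I)·f_I = 0.48 × 0.00928135 = 0.00445505
  P(Z=II)·f_II = 0.52 × 0.00132161 = 0.000687239
Sum: 0.00445505 + 0.000687239 = 0.00514229
Responsibility of Class II: 0.000687239 / 0.00514229 ≈ 0.134

0.134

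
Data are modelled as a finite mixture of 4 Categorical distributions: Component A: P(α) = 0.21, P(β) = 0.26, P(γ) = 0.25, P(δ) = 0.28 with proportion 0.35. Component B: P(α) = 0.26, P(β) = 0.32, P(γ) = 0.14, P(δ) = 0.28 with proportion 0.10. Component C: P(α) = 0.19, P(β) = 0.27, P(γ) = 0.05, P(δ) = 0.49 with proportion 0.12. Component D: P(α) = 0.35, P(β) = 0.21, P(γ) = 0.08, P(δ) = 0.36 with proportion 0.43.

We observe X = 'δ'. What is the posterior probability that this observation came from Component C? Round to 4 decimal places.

Apply Bayes' rule: the posterior for each component is proportional to its prior times its likelihood at x.
Component likelihoods at x = 'δ':
  L_A = P(δ | comp) = 0.28
  L_B = P(δ | comp) = 0.28
  L_C = P(δ | comp) = 0.49
  L_D = P(δ | comp) = 0.36
Prior × likelihood for each component:
  π_A·L_A = 0.35 × 0.28 = 0.098
  π_B·L_B = 0.10 × 0.28 = 0.028
  π_C·L_C = 0.12 × 0.49 = 0.0588
  π_D·L_D = 0.43 × 0.36 = 0.1548
Marginal: 0.098 + 0.028 + 0.0588 + 0.1548 = 0.3396
Responsibility of Component C: 0.0588 / 0.3396 ≈ 0.1731

0.1731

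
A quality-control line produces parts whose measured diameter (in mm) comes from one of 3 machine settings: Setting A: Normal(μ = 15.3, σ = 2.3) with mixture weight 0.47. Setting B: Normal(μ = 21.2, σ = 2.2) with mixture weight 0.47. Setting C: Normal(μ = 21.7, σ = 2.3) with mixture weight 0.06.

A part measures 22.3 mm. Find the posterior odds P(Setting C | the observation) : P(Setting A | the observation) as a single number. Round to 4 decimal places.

Only the two components matter; the odds are (π_i f_i(x)) / (π_j f_j(x)).
Component likelihoods at x = 22.3 mm:
  p_A = 0.00168966
  p_B = 0.16003
  p_C = 0.16765
Posterior odds = (π_C·p_C) / (π_A·p_A) = (0.06·0.16765) / (0.47·0.00168966) = 0.010059 / 0.00079414 ≈ 12.6666

12.6666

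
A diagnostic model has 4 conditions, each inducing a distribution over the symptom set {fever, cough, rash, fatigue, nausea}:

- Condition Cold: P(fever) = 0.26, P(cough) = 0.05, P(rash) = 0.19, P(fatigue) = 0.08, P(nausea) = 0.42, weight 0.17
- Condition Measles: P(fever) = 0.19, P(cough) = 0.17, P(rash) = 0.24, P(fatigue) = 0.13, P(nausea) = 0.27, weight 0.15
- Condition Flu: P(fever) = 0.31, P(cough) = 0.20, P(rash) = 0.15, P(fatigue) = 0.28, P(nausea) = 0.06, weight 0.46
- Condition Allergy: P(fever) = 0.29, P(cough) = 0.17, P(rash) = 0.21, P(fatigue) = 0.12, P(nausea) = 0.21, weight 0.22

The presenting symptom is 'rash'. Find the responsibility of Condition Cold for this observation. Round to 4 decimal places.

By Bayes' theorem, P(k | x) = π_k f_k(x) / Σ_j π_j f_j(x).
Categorical probabilities:
  L_Cold = 0.19
  L_Measles = 0.24
  L_Flu = 0.15
  L_Allergy = 0.21
Multiply by the mixture weights:
  π_Cold·L_Cold = 0.17 × 0.19 = 0.0323
  π_Measles·L_Measles = 0.15 × 0.24 = 0.036
  π_Flu·L_Flu = 0.46 × 0.15 = 0.069
  π_Allergy·L_Allergy = 0.22 × 0.21 = 0.0462
Denominator: 0.0323 + 0.036 + 0.069 + 0.0462 = 0.1835
So the posterior for Condition Cold is 0.0323 / 0.1835 ≈ 0.1760.

0.1760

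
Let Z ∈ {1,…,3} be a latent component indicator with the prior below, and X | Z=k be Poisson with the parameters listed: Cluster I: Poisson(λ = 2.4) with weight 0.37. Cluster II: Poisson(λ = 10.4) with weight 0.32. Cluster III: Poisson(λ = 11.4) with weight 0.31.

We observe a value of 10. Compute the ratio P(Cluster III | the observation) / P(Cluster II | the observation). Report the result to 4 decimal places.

The posterior odds equal the prior odds times the likelihood ratio: (π_i/π_j)·(f_i(x)/f_j(x)).
Component likelihoods at x = 10:
  p_I = e^(−2.4)·2.4^10/10! = 0.000158505
  p_II = e^(−10.4)·10.4^10/10! = 0.124139
  p_III = e^(−11.4)·11.4^10/10! = 0.114374
Posterior odds = (π_III·p_III) / (π_II·p_II) = (0.31·0.114374) / (0.32·0.124139) = 0.035456 / 0.0397244 ≈ 0.8925

0.8925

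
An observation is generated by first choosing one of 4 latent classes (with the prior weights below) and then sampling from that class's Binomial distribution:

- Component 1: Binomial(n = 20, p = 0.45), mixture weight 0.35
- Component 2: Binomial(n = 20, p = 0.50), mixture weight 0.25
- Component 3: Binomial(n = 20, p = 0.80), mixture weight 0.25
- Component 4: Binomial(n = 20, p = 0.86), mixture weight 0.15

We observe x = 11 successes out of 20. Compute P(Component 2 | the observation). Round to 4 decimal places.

0.4797

Posterior ∝ prior × likelihood, so P(k | x) ∝ π_k f_k(x); normalise over all components.
Component likelihoods at x = 11 successes out of 20:
  p_1 = 0.118524
  p_2 = 0.160179
  p_3 = 0.00738696
  p_4 = 0.000660452
Unnormalised posteriors:
  π_1·p_1 = 0.35 × 0.118524 = 0.0414835
  π_2·p_2 = 0.25 × 0.160179 = 0.0400448
  π_3·p_3 = 0.25 × 0.00738696 = 0.00184674
  π_4·p_4 = 0.15 × 0.000660452 = 9.90678e-05
Sum: 0.0414835 + 0.0400448 + 0.00184674 + 9.90678e-05 = 0.0834741
P(Component 2 | 11 successes out of 20) ≈ 0.4797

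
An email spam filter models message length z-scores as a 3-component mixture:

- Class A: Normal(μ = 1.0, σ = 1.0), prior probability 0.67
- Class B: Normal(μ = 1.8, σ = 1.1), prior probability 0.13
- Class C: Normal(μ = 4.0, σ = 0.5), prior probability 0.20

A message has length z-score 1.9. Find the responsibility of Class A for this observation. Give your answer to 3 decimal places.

Posterior ∝ prior × likelihood, so P(k | x) ∝ w_k f_k(x); normalise over all components.
Normal densities:
  p_A = 0.266085
  p_B = 0.361179
  p_C = 0.000117886
Weight by the priors:
  w_A·p_A = 0.67 × 0.266085 = 0.178277
  w_B·p_B = 0.13 × 0.361179 = 0.0469533
  w_C·p_C = 0.20 × 0.000117886 = 2.35772e-05
Sum: 0.178277 + 0.0469533 + 2.35772e-05 = 0.225254
P(Class A | the observation) ≈ 0.791

0.791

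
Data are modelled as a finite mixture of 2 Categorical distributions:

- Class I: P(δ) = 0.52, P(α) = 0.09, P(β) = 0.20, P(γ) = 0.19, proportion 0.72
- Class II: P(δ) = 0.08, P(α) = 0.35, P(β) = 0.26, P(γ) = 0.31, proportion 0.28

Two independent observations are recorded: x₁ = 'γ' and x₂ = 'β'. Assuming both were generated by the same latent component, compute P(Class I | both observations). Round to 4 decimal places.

0.5480

Posterior ∝ prior × likelihood, so P(k | x) ∝ P(Z=k) f_k(x); normalise over all components.
Since both observations come from the same component, the likelihood for component k is f_k(x₁)·f_k(x₂).
  L_I = [0.19] × [0.2] = 0.038
  L_II = [0.31] × [0.26] = 0.0806
Multiply by the mixture weights:
  P(Z=I)·L_I = 0.72 × 0.038 = 0.02736
  P(Z=II)·L_II = 0.28 × 0.0806 = 0.022568
Marginal: 0.02736 + 0.022568 = 0.049928
P(Class I | x₁, x₂) = 0.02736 / 0.049928 ≈ 0.5480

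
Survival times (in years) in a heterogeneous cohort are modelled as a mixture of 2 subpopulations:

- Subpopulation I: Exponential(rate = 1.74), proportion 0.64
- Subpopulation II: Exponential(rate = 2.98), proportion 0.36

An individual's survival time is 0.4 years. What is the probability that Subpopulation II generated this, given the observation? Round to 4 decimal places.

P(component k | x) = w_k·f_k(x) / marginal(x), where marginal(x) = Σ_j w_j·f_j(x).
Exponential densities:
  p_I = 0.867522
  p_II = 0.904768
Prior × likelihood for each component:
  w_I·p_I = 0.64 × 0.867522 = 0.555214
  w_II·p_II = 0.36 × 0.904768 = 0.325716
Sum: 0.555214 + 0.325716 = 0.88093
P(Subpopulation II | x) = 0.325716 / 0.88093 ≈ 0.3697

0.3697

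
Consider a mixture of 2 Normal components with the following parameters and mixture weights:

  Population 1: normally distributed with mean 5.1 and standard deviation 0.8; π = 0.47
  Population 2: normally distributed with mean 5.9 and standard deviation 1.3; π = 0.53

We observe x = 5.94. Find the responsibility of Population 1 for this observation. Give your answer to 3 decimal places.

P(component k | x) = π_k·f_k(x) / marginal(x), where marginal(x) = Σ_j π_j·f_j(x).
Evaluate each component's likelihood at the observed value:
  f_1 = (1/(0.8·√(2π)))·exp(−(5.94−5.1)²/(2·0.8²)) = 0.498678·exp(-0.55125) = 0.287353
  f_2 = (1/(1.3·√(2π)))·exp(−(5.94−5.9)²/(2·1.3²)) = 0.306879·exp(-0.00047) = 0.306733
Unnormalised posteriors:
  π_1·f_1 = 0.47 × 0.287353 = 0.135056
  π_2·f_2 = 0.53 × 0.306733 = 0.162569
Evidence: 0.135056 + 0.162569 = 0.297624
Responsibility of Population 1: 0.135056 / 0.297624 ≈ 0.454

0.454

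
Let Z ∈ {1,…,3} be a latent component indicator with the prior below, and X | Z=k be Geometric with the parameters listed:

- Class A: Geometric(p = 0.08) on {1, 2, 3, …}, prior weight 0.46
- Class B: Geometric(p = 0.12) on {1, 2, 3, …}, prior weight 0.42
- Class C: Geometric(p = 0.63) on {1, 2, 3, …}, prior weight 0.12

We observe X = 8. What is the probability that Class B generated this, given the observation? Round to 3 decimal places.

0.500

Posterior ∝ prior × likelihood, so P(k | x) ∝ P(Z=k) f_k(x); normalise over all components.
Geometric probabilities:
  L_A = 0.0446277
  L_B = 0.0490411
  L_C = 0.000598071
Multiply by the mixture weights:
  P(Z=A)·L_A = 0.46 × 0.0446277 = 0.0205288
  P(Z=B)·L_B = 0.42 × 0.0490411 = 0.0205973
  P(Z=C)·L_C = 0.12 × 0.000598071 = 7.17685e-05
Marginal: 0.0205288 + 0.0205973 + 7.17685e-05 = 0.0411978
So the posterior for Class B is 0.0205973 / 0.0411978 ≈ 0.500.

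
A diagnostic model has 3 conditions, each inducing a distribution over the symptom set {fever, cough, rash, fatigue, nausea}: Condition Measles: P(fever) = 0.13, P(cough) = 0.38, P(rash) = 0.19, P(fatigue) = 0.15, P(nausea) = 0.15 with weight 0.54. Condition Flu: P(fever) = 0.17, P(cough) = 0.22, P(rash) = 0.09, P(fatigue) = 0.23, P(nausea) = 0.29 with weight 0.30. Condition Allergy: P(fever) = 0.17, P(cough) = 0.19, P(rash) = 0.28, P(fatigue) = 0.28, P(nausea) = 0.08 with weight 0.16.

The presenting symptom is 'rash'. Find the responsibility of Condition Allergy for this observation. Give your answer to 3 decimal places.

0.257

P(component k | x) = w_k·f_k(x) / marginal(x), where marginal(x) = Σ_j w_j·f_j(x).
Component likelihoods at x = 'rash':
  p_Measles = P(rash | comp) = 0.19
  p_Flu = P(rash | comp) = 0.09
  p_Allergy = P(rash | comp) = 0.28
Unnormalised posteriors:
  w_Measles·p_Measles = 0.54 × 0.19 = 0.1026
  w_Flu·p_Flu = 0.30 × 0.09 = 0.027
  w_Allergy·p_Allergy = 0.16 × 0.28 = 0.0448
Evidence: 0.1026 + 0.027 + 0.0448 = 0.1744
P(Condition Allergy | x) ≈ 0.257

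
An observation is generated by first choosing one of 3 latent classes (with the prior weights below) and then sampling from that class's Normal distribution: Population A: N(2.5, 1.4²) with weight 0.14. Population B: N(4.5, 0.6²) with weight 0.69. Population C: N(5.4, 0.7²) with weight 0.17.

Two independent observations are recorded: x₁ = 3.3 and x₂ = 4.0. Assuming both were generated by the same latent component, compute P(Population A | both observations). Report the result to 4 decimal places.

P(component k | x) = P(Z=k)·f_k(x) / marginal(x), where marginal(x) = Σ_j P(Z=j)·f_j(x).
Since both observations come from the same component, the likelihood for component k is f_k(x₁)·f_k(x₂).
  f_A = [(1/(1.4·√(2π)))·exp(−(3.3−2.5)²/(2·1.4²)) = 0.284959·exp(-0.16327) = 0.242034] × [0.160511] = 0.0388493
  f_B = [(1/(0.6·√(2π)))·exp(−(3.3−4.5)²/(2·0.6²)) = 0.664904·exp(-2.00000) = 0.0899849] × [0.469853] = 0.0422797
  f_C = [(1/(0.7·√(2π)))·exp(−(3.3−5.4)²/(2·0.7²)) = 0.569918·exp(-4.50000) = 0.00633121] × [0.07713] = 0.000488326
Prior × likelihood for each component:
  P(Z=A)·f_A = 0.14 × 0.0388493 = 0.0054389
  P(Z=B)·f_B = 0.69 × 0.0422797 = 0.029173
  P(Z=C)·f_C = 0.17 × 0.000488326 = 8.30154e-05
Denominator: 0.0054389 + 0.029173 + 8.30154e-05 = 0.0346949
P(Population A | data) ≈ 0.1568

0.1568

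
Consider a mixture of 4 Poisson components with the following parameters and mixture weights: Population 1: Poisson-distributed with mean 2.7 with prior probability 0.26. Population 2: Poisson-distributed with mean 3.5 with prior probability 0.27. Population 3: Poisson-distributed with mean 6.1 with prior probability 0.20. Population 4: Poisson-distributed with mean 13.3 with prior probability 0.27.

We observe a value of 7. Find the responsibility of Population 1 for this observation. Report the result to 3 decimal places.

The responsibility of component k is π_k f_k(x) divided by Σ_j π_j f_j(x).
Component likelihoods at x = 7:
  f_1 = 0.0139483
  f_2 = 0.0385492
  f_3 = 0.139856
  f_4 = 0.0244576
Prior × likelihood for each component:
  π_1·f_1 = 0.26 × 0.0139483 = 0.00362655
  π_2·f_2 = 0.27 × 0.0385492 = 0.0104083
  π_3·f_3 = 0.20 × 0.139856 = 0.0279713
  π_4·f_4 = 0.27 × 0.0244576 = 0.00660356
Denominator: 0.00362655 + 0.0104083 + 0.0279713 + 0.00660356 = 0.0486096
Responsibility of Population 1: 0.00362655 / 0.0486096 ≈ 0.075

0.075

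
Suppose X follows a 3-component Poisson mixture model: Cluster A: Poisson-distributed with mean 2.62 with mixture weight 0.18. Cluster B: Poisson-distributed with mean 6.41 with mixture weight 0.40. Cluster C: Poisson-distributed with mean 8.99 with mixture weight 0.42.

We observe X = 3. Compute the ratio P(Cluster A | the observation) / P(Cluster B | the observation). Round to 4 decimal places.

Posterior odds = (π_i f_i(x)) / (π_j f_j(x)); the normalising sum cancels.
Evaluate each component's likelihood at the observed value:
  f_A = e^(−2.62)·2.62^3/3! = 0.218223
  f_B = e^(−6.41)·6.41^3/3! = 0.0722096
  f_C = e^(−8.99)·8.99^3/3! = 0.0150946
0.0392802 / 0.0288839 ≈ 1.3599

1.3599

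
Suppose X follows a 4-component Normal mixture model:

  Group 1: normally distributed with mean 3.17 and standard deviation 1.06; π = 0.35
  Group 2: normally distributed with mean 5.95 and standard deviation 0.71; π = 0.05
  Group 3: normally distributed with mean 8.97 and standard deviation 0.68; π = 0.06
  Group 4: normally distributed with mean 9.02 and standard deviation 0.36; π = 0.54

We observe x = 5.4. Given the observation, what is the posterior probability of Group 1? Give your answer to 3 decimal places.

Apply Bayes' rule: the posterior for each component is proportional to its prior times its likelihood at x.
Normal densities:
  p_1 = (1/(1.06·√(2π)))·exp(−(5.4−3.17)²/(2·1.06²)) = 0.376361·exp(-2.21293) = 0.0411661
  p_2 = (1/(0.71·√(2π)))·exp(−(5.4−5.95)²/(2·0.71²)) = 0.561891·exp(-0.30004) = 0.416242
  p_3 = (1/(0.68·√(2π)))·exp(−(5.4−8.97)²/(2·0.68²)) = 0.586680·exp(-13.78125) = 6.07128e-07
  p_4 = (1/(0.36·√(2π)))·exp(−(5.4−9.02)²/(2·0.36²)) = 1.108173·exp(-50.55710) = 1.22444e-22
Prior × likelihood for each component:
  w_1·p_1 = 0.35 × 0.0411661 = 0.0144082
  w_2·p_2 = 0.05 × 0.416242 = 0.0208121
  w_3·p_3 = 0.06 × 6.07128e-07 = 3.64277e-08
  w_4·p_4 = 0.54 × 1.22444e-22 = 6.61199e-23
Normaliser: 0.0144082 + 0.0208121 + 3.64277e-08 + 6.61199e-23 = 0.0352203
So the posterior for Group 1 is 0.0144082 / 0.0352203 ≈ 0.409.

0.409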